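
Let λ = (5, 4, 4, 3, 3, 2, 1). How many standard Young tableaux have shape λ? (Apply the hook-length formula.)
# SYT of shape (5, 4, 4, 3, 3, 2, 1) = 1551950400

Hook-length formula: f^λ = n! / Π hook(c), product over all cells c of the Young diagram. For λ = (5, 4, 4, 3, 3, 2, 1), n = 22 boxes. Hook lengths by row (left-to-right, top-to-bottom): [11, 9, 7, 4, 1]; [9, 7, 5, 2]; [8, 6, 4, 1]; [6, 4, 2]; [5, 3, 1]; [3, 1]; [1]. Product of hooks = 724250419200. So f^λ = 22! / 724250419200 = 1124000727777607680000 / 724250419200 = 1551950400.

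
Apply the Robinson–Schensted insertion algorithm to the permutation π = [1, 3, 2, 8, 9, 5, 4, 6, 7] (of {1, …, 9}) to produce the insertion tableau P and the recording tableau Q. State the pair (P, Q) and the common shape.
P = [1, 2, 4, 6, 7] / [3, 5, 9] / [8];  Q = [1, 2, 4, 5, 9] / [3, 6, 8] / [7];  common shape = (5, 3, 1)

Row-insert the values π_1, π_2, … into P one at a time, bumping the leftmost entry strictly greater than the inserted value down to the next row. The recording tableau Q records, in position (i, j), the step at which that cell was added to P.
  Insert 1 (step 1): P = [1];  Q = [1]
  Insert 3 (step 2): P = [1, 3];  Q = [1, 2]
  Insert 2 (step 3): P = [1, 2] / [3];  Q = [1, 2] / [3]
  Insert 8 (step 4): P = [1, 2, 8] / [3];  Q = [1, 2, 4] / [3]
  Insert 9 (step 5): P = [1, 2, 8, 9] / [3];  Q = [1, 2, 4, 5] / [3]
  Insert 5 (step 6): P = [1, 2, 5, 9] / [3, 8];  Q = [1, 2, 4, 5] / [3, 6]
  Insert 4 (step 7): P = [1, 2, 4, 9] / [3, 5] / [8];  Q = [1, 2, 4, 5] / [3, 6] / [7]
  Insert 6 (step 8): P = [1, 2, 4, 6] / [3, 5, 9] / [8];  Q = [1, 2, 4, 5] / [3, 6, 8] / [7]
  Insert 7 (step 9): P = [1, 2, 4, 6, 7] / [3, 5, 9] / [8];  Q = [1, 2, 4, 5, 9] / [3, 6, 8] / [7]
Final shape: (5, 3, 1).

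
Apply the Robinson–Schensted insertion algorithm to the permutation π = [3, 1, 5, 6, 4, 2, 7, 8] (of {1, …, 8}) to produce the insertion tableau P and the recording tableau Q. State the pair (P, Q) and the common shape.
P = [1, 2, 6, 7, 8] / [3, 4] / [5];  Q = [1, 3, 4, 7, 8] / [2, 5] / [6];  common shape = (5, 2, 1)

Row-insert the values π_1, π_2, … into P one at a time, bumping the leftmost entry strictly greater than the inserted value down to the next row. The recording tableau Q records, in position (i, j), the step at which that cell was added to P.
  Insert 3 (step 1): P = [3];  Q = [1]
  Insert 1 (step 2): P = [1] / [3];  Q = [1] / [2]
  Insert 5 (step 3): P = [1, 5] / [3];  Q = [1, 3] / [2]
  Insert 6 (step 4): P = [1, 5, 6] / [3];  Q = [1, 3, 4] / [2]
  Insert 4 (step 5): P = [1, 4, 6] / [3, 5];  Q = [1, 3, 4] / [2, 5]
  Insert 2 (step 6): P = [1, 2, 6] / [3, 4] / [5];  Q = [1, 3, 4] / [2, 5] / [6]
  Insert 7 (step 7): P = [1, 2, 6, 7] / [3, 4] / [5];  Q = [1, 3, 4, 7] / [2, 5] / [6]
  Insert 8 (step 8): P = [1, 2, 6, 7, 8] / [3, 4] / [5];  Q = [1, 3, 4, 7, 8] / [2, 5] / [6]
Final shape: (5, 2, 1).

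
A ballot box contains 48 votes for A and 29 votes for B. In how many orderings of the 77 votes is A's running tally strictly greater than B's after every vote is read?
Strict-lead orderings = 326385840027712089100

Total orderings of the 77 votes with 48 for A: C(77, 48) = 1322721562217570045300. By the Bertrand ballot formula (Cycle Lemma / reflection principle), the number of orderings in which A is strictly ahead of B throughout is (p − q)/(p + q) · C(p + q, p) = (48 − 29)/(48 + 29) · 1322721562217570045300 = 326385840027712089100.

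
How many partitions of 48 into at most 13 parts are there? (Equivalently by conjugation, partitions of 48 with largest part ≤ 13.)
p(48, parts ≤ 13) = 85711

Use the recurrence p(n, m) = p(n, m−1) + p(n−m, m): either the largest part is < m (count p(n, m−1)) or the largest part is exactly m (remove one copy of m, count p(n−m, m)). With p(0, ·) = 1 this gives p(48, parts ≤ 13) = 85711. (By conjugating Young diagrams, this also counts partitions of 48 into at most 13 parts.)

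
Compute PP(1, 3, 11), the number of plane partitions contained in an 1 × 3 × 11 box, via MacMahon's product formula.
PP(1, 3, 11) = 364

Evaluate the triple product over i = 1..1, j = 1..3, k = 1..11. The factors are (2/1) · (3/2) · (4/3) · (5/4) · (6/5) · (7/6) · (8/7) · (9/8) · … (33 factors total). The numerators and denominators telescope so the product is an integer; carrying out the multiplication exactly gives PP(1, 3, 11) = 364.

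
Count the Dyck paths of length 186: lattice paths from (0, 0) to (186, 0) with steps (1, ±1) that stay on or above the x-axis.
C_93 = 60960876535340415751462563580829648891969728907438000

These Dyck paths are counted by the Catalan number C_n = (1/(n + 1)) · C(2n, n). For n = 93: C_93 = (1/94) · C(186, 93) = 5730322394321999080637480976597986995845154517299172000/94 = 60960876535340415751462563580829648891969728907438000.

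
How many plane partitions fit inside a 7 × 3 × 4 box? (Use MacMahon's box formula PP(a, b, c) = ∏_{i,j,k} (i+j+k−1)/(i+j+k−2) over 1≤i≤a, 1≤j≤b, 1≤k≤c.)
PP(7, 3, 4) = 1557270

Evaluate the triple product over i = 1..7, j = 1..3, k = 1..4. The factors are (2/1) · (3/2) · (4/3) · (5/4) · (3/2) · (4/3) · (5/4) · (6/5) · … (84 factors total). The numerators and denominators telescope so the product is an integer; carrying out the multiplication exactly gives PP(7, 3, 4) = 1557270.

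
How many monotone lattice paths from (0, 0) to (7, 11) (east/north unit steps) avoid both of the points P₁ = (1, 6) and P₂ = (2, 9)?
Number of paths = 28023

Inclusion–exclusion. Total paths: C(18, 7) = 31824. Through P₁: C(7, 1)·C(11, 6) = 3234. Through P₂: C(11, 2)·C(7, 5) = 1155. Since P₁ is strictly southwest of P₂, a monotone path through both must visit P₁ then P₂; paths through both = C(7, 1)·C(4, 1)·C(7, 5) = 588. Avoid both = 31824 − 3234 − 1155 + 588 = 28023.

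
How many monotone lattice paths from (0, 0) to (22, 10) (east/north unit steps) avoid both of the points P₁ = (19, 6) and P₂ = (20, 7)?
Number of paths = 52975440

Inclusion–exclusion. Total paths: C(32, 22) = 64512240. Through P₁: C(25, 19)·C(7, 3) = 6198500. Through P₂: C(27, 20)·C(5, 2) = 8880300. Since P₁ is strictly southwest of P₂, a monotone path through both must visit P₁ then P₂; paths through both = C(25, 19)·C(2, 1)·C(5, 2) = 3542000. Avoid both = 64512240 − 6198500 − 8880300 + 3542000 = 52975440.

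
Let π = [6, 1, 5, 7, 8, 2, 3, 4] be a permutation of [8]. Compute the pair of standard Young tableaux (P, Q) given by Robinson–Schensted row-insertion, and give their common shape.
P = [1, 2, 3, 4] / [5, 7, 8] / [6];  Q = [1, 3, 4, 5] / [2, 7, 8] / [6];  common shape = (4, 3, 1)

Row-insert the values π_1, π_2, … into P one at a time, bumping the leftmost entry strictly greater than the inserted value down to the next row. The recording tableau Q records, in position (i, j), the step at which that cell was added to P.
  Insert 6 (step 1): P = [6];  Q = [1]
  Insert 1 (step 2): P = [1] / [6];  Q = [1] / [2]
  Insert 5 (step 3): P = [1, 5] / [6];  Q = [1, 3] / [2]
  Insert 7 (step 4): P = [1, 5, 7] / [6];  Q = [1, 3, 4] / [2]
  Insert 8 (step 5): P = [1, 5, 7, 8] / [6];  Q = [1, 3, 4, 5] / [2]
  Insert 2 (step 6): P = [1, 2, 7, 8] / [5] / [6];  Q = [1, 3, 4, 5] / [2] / [6]
  Insert 3 (step 7): P = [1, 2, 3, 8] / [5, 7] / [6];  Q = [1, 3, 4, 5] / [2, 7] / [6]
  Insert 4 (step 8): P = [1, 2, 3, 4] / [5, 7, 8] / [6];  Q = [1, 3, 4, 5] / [2, 7, 8] / [6]
Final shape: (4, 3, 1).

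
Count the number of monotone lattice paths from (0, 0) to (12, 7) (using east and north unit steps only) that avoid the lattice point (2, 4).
Number of paths = 46098

Total paths from (0, 0) to (12, 7): C(19, 12) = 50388. Paths through (2, 4): (paths (0, 0) → (2, 4)) × (paths (2, 4) → (12, 7)) = C(6, 2) · C(13, 10) = 15 · 286 = 4290. Avoidance count = 50388 − 4290 = 46098.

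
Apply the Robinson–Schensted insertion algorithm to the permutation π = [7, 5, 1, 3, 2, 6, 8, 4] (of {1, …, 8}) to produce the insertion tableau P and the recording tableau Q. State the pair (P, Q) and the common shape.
P = [1, 2, 4, 8] / [3, 6] / [5] / [7];  Q = [1, 4, 6, 7] / [2, 8] / [3] / [5];  common shape = (4, 2, 1, 1)

Row-insert the values π_1, π_2, … into P one at a time, bumping the leftmost entry strictly greater than the inserted value down to the next row. The recording tableau Q records, in position (i, j), the step at which that cell was added to P.
  Insert 7 (step 1): P = [7];  Q = [1]
  Insert 5 (step 2): P = [5] / [7];  Q = [1] / [2]
  Insert 1 (step 3): P = [1] / [5] / [7];  Q = [1] / [2] / [3]
  Insert 3 (step 4): P = [1, 3] / [5] / [7];  Q = [1, 4] / [2] / [3]
  Insert 2 (step 5): P = [1, 2] / [3] / [5] / [7];  Q = [1, 4] / [2] / [3] / [5]
  Insert 6 (step 6): P = [1, 2, 6] / [3] / [5] / [7];  Q = [1, 4, 6] / [2] / [3] / [5]
  Insert 8 (step 7): P = [1, 2, 6, 8] / [3] / [5] / [7];  Q = [1, 4, 6, 7] / [2] / [3] / [5]
  Insert 4 (step 8): P = [1, 2, 4, 8] / [3, 6] / [5] / [7];  Q = [1, 4, 6, 7] / [2, 8] / [3] / [5]
Final shape: (4, 2, 1, 1).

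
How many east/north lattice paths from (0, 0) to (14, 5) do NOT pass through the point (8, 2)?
Number of paths = 7848

Total paths from (0, 0) to (14, 5): C(19, 14) = 11628. Paths through (8, 2): (paths (0, 0) → (8, 2)) × (paths (8, 2) → (14, 5)) = C(10, 8) · C(9, 6) = 45 · 84 = 3780. Avoidance count = 11628 − 3780 = 7848.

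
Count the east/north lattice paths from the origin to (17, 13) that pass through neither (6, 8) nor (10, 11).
Number of paths = 97728750

Inclusion–exclusion. Total paths: C(30, 17) = 119759850. Through P₁: C(14, 6)·C(16, 11) = 13117104. Through P₂: C(21, 10)·C(9, 7) = 12697776. Since P₁ is strictly southwest of P₂, a monotone path through both must visit P₁ then P₂; paths through both = C(14, 6)·C(7, 4)·C(9, 7) = 3783780. Avoid both = 119759850 − 13117104 − 12697776 + 3783780 = 97728750.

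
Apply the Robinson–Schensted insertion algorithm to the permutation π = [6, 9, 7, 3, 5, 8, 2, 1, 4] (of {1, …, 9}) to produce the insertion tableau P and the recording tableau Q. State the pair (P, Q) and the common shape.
P = [1, 4, 8] / [2, 5] / [3, 7] / [6] / [9];  Q = [1, 2, 6] / [3, 5] / [4, 9] / [7] / [8];  common shape = (3, 2, 2, 1, 1)

Row-insert the values π_1, π_2, … into P one at a time, bumping the leftmost entry strictly greater than the inserted value down to the next row. The recording tableau Q records, in position (i, j), the step at which that cell was added to P.
  Insert 6 (step 1): P = [6];  Q = [1]
  Insert 9 (step 2): P = [6, 9];  Q = [1, 2]
  Insert 7 (step 3): P = [6, 7] / [9];  Q = [1, 2] / [3]
  Insert 3 (step 4): P = [3, 7] / [6] / [9];  Q = [1, 2] / [3] / [4]
  Insert 5 (step 5): P = [3, 5] / [6, 7] / [9];  Q = [1, 2] / [3, 5] / [4]
  Insert 8 (step 6): P = [3, 5, 8] / [6, 7] / [9];  Q = [1, 2, 6] / [3, 5] / [4]
  Insert 2 (step 7): P = [2, 5, 8] / [3, 7] / [6] / [9];  Q = [1, 2, 6] / [3, 5] / [4] / [7]
  Insert 1 (step 8): P = [1, 5, 8] / [2, 7] / [3] / [6] / [9];  Q = [1, 2, 6] / [3, 5] / [4] / [7] / [8]
  Insert 4 (step 9): P = [1, 4, 8] / [2, 5] / [3, 7] / [6] / [9];  Q = [1, 2, 6] / [3, 5] / [4, 9] / [7] / [8]
Final shape: (3, 2, 2, 1, 1).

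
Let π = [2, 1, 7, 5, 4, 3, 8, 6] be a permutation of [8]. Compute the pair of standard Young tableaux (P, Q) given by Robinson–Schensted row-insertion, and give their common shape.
P = [1, 3, 6] / [2, 4, 8] / [5] / [7];  Q = [1, 3, 7] / [2, 4, 8] / [5] / [6];  common shape = (3, 3, 1, 1)

Row-insert the values π_1, π_2, … into P one at a time, bumping the leftmost entry strictly greater than the inserted value down to the next row. The recording tableau Q records, in position (i, j), the step at which that cell was added to P.
  Insert 2 (step 1): P = [2];  Q = [1]
  Insert 1 (step 2): P = [1] / [2];  Q = [1] / [2]
  Insert 7 (step 3): P = [1, 7] / [2];  Q = [1, 3] / [2]
  Insert 5 (step 4): P = [1, 5] / [2, 7];  Q = [1, 3] / [2, 4]
  Insert 4 (step 5): P = [1, 4] / [2, 5] / [7];  Q = [1, 3] / [2, 4] / [5]
  Insert 3 (step 6): P = [1, 3] / [2, 4] / [5] / [7];  Q = [1, 3] / [2, 4] / [5] / [6]
  Insert 8 (step 7): P = [1, 3, 8] / [2, 4] / [5] / [7];  Q = [1, 3, 7] / [2, 4] / [5] / [6]
  Insert 6 (step 8): P = [1, 3, 6] / [2, 4, 8] / [5] / [7];  Q = [1, 3, 7] / [2, 4, 8] / [5] / [6]
Final shape: (3, 3, 1, 1).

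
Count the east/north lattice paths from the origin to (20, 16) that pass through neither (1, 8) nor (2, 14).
Number of paths = 7287880605

Inclusion–exclusion. Total paths: C(36, 20) = 7307872110. Through P₁: C(9, 1)·C(27, 19) = 19980675. Through P₂: C(16, 2)·C(20, 18) = 22800. Since P₁ is strictly southwest of P₂, a monotone path through both must visit P₁ then P₂; paths through both = C(9, 1)·C(7, 1)·C(20, 18) = 11970. Avoid both = 7307872110 − 19980675 − 22800 + 11970 = 7287880605.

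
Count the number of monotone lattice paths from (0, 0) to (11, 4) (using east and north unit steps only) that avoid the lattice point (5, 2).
Number of paths = 777

Total paths from (0, 0) to (11, 4): C(15, 11) = 1365. Paths through (5, 2): (paths (0, 0) → (5, 2)) × (paths (5, 2) → (11, 4)) = C(7, 5) · C(8, 6) = 21 · 28 = 588. Avoidance count = 1365 − 588 = 777.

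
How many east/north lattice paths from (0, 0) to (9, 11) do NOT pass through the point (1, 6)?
Number of paths = 158951

Total paths from (0, 0) to (9, 11): C(20, 9) = 167960. Paths through (1, 6): (paths (0, 0) → (1, 6)) × (paths (1, 6) → (9, 11)) = C(7, 1) · C(13, 8) = 7 · 1287 = 9009. Avoidance count = 167960 − 9009 = 158951.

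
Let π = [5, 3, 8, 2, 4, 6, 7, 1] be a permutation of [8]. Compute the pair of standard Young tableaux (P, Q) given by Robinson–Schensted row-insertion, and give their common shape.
P = [1, 4, 6, 7] / [2, 8] / [3] / [5];  Q = [1, 3, 6, 7] / [2, 5] / [4] / [8];  common shape = (4, 2, 1, 1)

Row-insert the values π_1, π_2, … into P one at a time, bumping the leftmost entry strictly greater than the inserted value down to the next row. The recording tableau Q records, in position (i, j), the step at which that cell was added to P.
  Insert 5 (step 1): P = [5];  Q = [1]
  Insert 3 (step 2): P = [3] / [5];  Q = [1] / [2]
  Insert 8 (step 3): P = [3, 8] / [5];  Q = [1, 3] / [2]
  Insert 2 (step 4): P = [2, 8] / [3] / [5];  Q = [1, 3] / [2] / [4]
  Insert 4 (step 5): P = [2, 4] / [3, 8] / [5];  Q = [1, 3] / [2, 5] / [4]
  Insert 6 (step 6): P = [2, 4, 6] / [3, 8] / [5];  Q = [1, 3, 6] / [2, 5] / [4]
  Insert 7 (step 7): P = [2, 4, 6, 7] / [3, 8] / [5];  Q = [1, 3, 6, 7] / [2, 5] / [4]
  Insert 1 (step 8): P = [1, 4, 6, 7] / [2, 8] / [3] / [5];  Q = [1, 3, 6, 7] / [2, 5] / [4] / [8]
Final shape: (4, 2, 1, 1).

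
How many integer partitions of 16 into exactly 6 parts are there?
p(16, 6 parts) = 35

Partitions of n into exactly k parts ↔ partitions of n − k into at most k parts (subtract 1 from each part). For n = 16, k = 6, the partitions are: 11+1+1+1+1+1, 10+2+1+1+1+1, 9+3+1+1+1+1, 9+2+2+1+1+1, 8+4+1+1+1+1, 8+3+2+1+1+1, 8+2+2+2+1+1, 7+5+1+1+1+1, 7+4+2+1+1+1, 7+3+3+1+1+1, 7+3+2+2+1+1, 7+2+2+2+2+1, 6+6+1+1+1+1, 6+5+2+1+1+1, 6+4+3+1+1+1, 6+4+2+2+1+1, 6+3+3+2+1+1, 6+3+2+2+2+1, 6+2+2+2+2+2, 5+5+3+1+1+1, 5+5+2+2+1+1, 5+4+4+1+1+1, 5+4+3+2+1+1, 5+4+2+2+2+1, 5+3+3+3+1+1, 5+3+3+2+2+1, 5+3+2+2+2+2, 4+4+4+2+1+1, 4+4+3+3+1+1, 4+4+3+2+2+1, … (35 total). Count = 35.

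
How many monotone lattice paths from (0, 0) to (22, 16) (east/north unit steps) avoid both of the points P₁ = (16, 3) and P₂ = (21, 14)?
Number of paths = 15266503098

Inclusion–exclusion. Total paths: C(38, 22) = 22239974430. Through P₁: C(19, 16)·C(19, 6) = 26290908. Through P₂: C(35, 21)·C(3, 1) = 6959878200. Since P₁ is strictly southwest of P₂, a monotone path through both must visit P₁ then P₂; paths through both = C(19, 16)·C(16, 5)·C(3, 1) = 12697776. Avoid both = 22239974430 − 26290908 − 6959878200 + 12697776 = 15266503098.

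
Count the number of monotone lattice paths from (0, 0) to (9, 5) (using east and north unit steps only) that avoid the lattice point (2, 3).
Number of paths = 1642

Total paths from (0, 0) to (9, 5): C(14, 9) = 2002. Paths through (2, 3): (paths (0, 0) → (2, 3)) × (paths (2, 3) → (9, 5)) = C(5, 2) · C(9, 7) = 10 · 36 = 360. Avoidance count = 2002 − 360 = 1642.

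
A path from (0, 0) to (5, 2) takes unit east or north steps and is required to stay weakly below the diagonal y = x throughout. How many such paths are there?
Number of paths = 14

By the reflection principle (André's argument), the number of monotone paths to (5, 2) with n ≤ m that never go above y = x is C(7, 5) − C(7, 6) = 21 − 7 = 14.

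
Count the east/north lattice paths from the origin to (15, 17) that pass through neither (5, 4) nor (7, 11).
Number of paths = 339624540

Inclusion–exclusion. Total paths: C(32, 15) = 565722720. Through P₁: C(9, 5)·C(23, 10) = 144152316. Through P₂: C(18, 7)·C(14, 8) = 95567472. Since P₁ is strictly southwest of P₂, a monotone path through both must visit P₁ then P₂; paths through both = C(9, 5)·C(9, 2)·C(14, 8) = 13621608. Avoid both = 565722720 − 144152316 − 95567472 + 13621608 = 339624540.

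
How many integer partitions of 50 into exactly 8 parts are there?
p(50, 8 parts) = 12450

Partitions of n into exactly k parts are in bijection with partitions of n − k into at most k parts (subtract 1 from each part). So p(50, exactly 8) = p(42, parts ≤ 8). Computing via the recurrence p(m, j) = p(m, j−1) + p(m−j, j) gives 12450.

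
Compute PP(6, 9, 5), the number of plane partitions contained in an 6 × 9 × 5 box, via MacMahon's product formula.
PP(6, 9, 5) = 72261531710368

Evaluate the triple product over i = 1..6, j = 1..9, k = 1..5. The factors are (2/1) · (3/2) · (4/3) · (5/4) · (6/5) · (3/2) · (4/3) · (5/4) · … (270 factors total). The numerators and denominators telescope so the product is an integer; carrying out the multiplication exactly gives PP(6, 9, 5) = 72261531710368.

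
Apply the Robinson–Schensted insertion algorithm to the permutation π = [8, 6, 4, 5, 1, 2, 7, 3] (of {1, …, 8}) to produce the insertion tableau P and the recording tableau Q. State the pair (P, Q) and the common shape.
P = [1, 2, 3] / [4, 5, 7] / [6] / [8];  Q = [1, 4, 7] / [2, 6, 8] / [3] / [5];  common shape = (3, 3, 1, 1)

Row-insert the values π_1, π_2, … into P one at a time, bumping the leftmost entry strictly greater than the inserted value down to the next row. The recording tableau Q records, in position (i, j), the step at which that cell was added to P.
  Insert 8 (step 1): P = [8];  Q = [1]
  Insert 6 (step 2): P = [6] / [8];  Q = [1] / [2]
  Insert 4 (step 3): P = [4] / [6] / [8];  Q = [1] / [2] / [3]
  Insert 5 (step 4): P = [4, 5] / [6] / [8];  Q = [1, 4] / [2] / [3]
  Insert 1 (step 5): P = [1, 5] / [4] / [6] / [8];  Q = [1, 4] / [2] / [3] / [5]
  Insert 2 (step 6): P = [1, 2] / [4, 5] / [6] / [8];  Q = [1, 4] / [2, 6] / [3] / [5]
  Insert 7 (step 7): P = [1, 2, 7] / [4, 5] / [6] / [8];  Q = [1, 4, 7] / [2, 6] / [3] / [5]
  Insert 3 (step 8): P = [1, 2, 3] / [4, 5, 7] / [6] / [8];  Q = [1, 4, 7] / [2, 6, 8] / [3] / [5]
Final shape: (3, 3, 1, 1).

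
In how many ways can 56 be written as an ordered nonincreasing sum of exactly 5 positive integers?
p(56, 5 parts) = 4033

Partitions of n into exactly k parts are in bijection with partitions of n − k into at most k parts (subtract 1 from each part). So p(56, exactly 5) = p(51, parts ≤ 5). Computing via the recurrence p(m, j) = p(m, j−1) + p(m−j, j) gives 4033.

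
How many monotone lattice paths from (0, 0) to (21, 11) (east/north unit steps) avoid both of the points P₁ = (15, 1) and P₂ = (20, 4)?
Number of paths = 128818512

Inclusion–exclusion. Total paths: C(32, 21) = 129024480. Through P₁: C(16, 15)·C(16, 6) = 128128. Through P₂: C(24, 20)·C(8, 1) = 85008. Since P₁ is strictly southwest of P₂, a monotone path through both must visit P₁ then P₂; paths through both = C(16, 15)·C(8, 5)·C(8, 1) = 7168. Avoid both = 129024480 − 128128 − 85008 + 7168 = 128818512.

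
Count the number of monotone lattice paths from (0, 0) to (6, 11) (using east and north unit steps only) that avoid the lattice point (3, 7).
Number of paths = 8176

Total paths from (0, 0) to (6, 11): C(17, 6) = 12376. Paths through (3, 7): (paths (0, 0) → (3, 7)) × (paths (3, 7) → (6, 11)) = C(10, 3) · C(7, 3) = 120 · 35 = 4200. Avoidance count = 12376 − 4200 = 8176.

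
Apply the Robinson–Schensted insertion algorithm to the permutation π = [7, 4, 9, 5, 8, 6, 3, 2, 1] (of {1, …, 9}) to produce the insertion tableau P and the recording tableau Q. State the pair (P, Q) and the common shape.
P = [1, 5, 6] / [2, 8] / [3] / [4] / [7] / [9];  Q = [1, 3, 5] / [2, 4] / [6] / [7] / [8] / [9];  common shape = (3, 2, 1, 1, 1, 1)

Row-insert the values π_1, π_2, … into P one at a time, bumping the leftmost entry strictly greater than the inserted value down to the next row. The recording tableau Q records, in position (i, j), the step at which that cell was added to P.
  Insert 7 (step 1): P = [7];  Q = [1]
  Insert 4 (step 2): P = [4] / [7];  Q = [1] / [2]
  Insert 9 (step 3): P = [4, 9] / [7];  Q = [1, 3] / [2]
  Insert 5 (step 4): P = [4, 5] / [7, 9];  Q = [1, 3] / [2, 4]
  Insert 8 (step 5): P = [4, 5, 8] / [7, 9];  Q = [1, 3, 5] / [2, 4]
  Insert 6 (step 6): P = [4, 5, 6] / [7, 8] / [9];  Q = [1, 3, 5] / [2, 4] / [6]
  Insert 3 (step 7): P = [3, 5, 6] / [4, 8] / [7] / [9];  Q = [1, 3, 5] / [2, 4] / [6] / [7]
  Insert 2 (step 8): P = [2, 5, 6] / [3, 8] / [4] / [7] / [9];  Q = [1, 3, 5] / [2, 4] / [6] / [7] / [8]
  Insert 1 (step 9): P = [1, 5, 6] / [2, 8] / [3] / [4] / [7] / [9];  Q = [1, 3, 5] / [2, 4] / [6] / [7] / [8] / [9]
Final shape: (3, 2, 1, 1, 1, 1).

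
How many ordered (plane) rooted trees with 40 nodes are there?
C_39 = 680425371729975800390

These ordered rooted trees are counted by the Catalan number C_n = (1/(n + 1)) · C(2n, n). For n = 39: C_39 = (1/40) · C(78, 39) = 27217014869199032015600/40 = 680425371729975800390.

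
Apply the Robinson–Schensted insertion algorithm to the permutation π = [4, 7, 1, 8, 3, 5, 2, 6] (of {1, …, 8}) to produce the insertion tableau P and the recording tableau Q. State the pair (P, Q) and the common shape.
P = [1, 2, 5, 6] / [3, 7, 8] / [4];  Q = [1, 2, 4, 8] / [3, 5, 6] / [7];  common shape = (4, 3, 1)

Row-insert the values π_1, π_2, … into P one at a time, bumping the leftmost entry strictly greater than the inserted value down to the next row. The recording tableau Q records, in position (i, j), the step at which that cell was added to P.
  Insert 4 (step 1): P = [4];  Q = [1]
  Insert 7 (step 2): P = [4, 7];  Q = [1, 2]
  Insert 1 (step 3): P = [1, 7] / [4];  Q = [1, 2] / [3]
  Insert 8 (step 4): P = [1, 7, 8] / [4];  Q = [1, 2, 4] / [3]
  Insert 3 (step 5): P = [1, 3, 8] / [4, 7];  Q = [1, 2, 4] / [3, 5]
  Insert 5 (step 6): P = [1, 3, 5] / [4, 7, 8];  Q = [1, 2, 4] / [3, 5, 6]
  Insert 2 (step 7): P = [1, 2, 5] / [3, 7, 8] / [4];  Q = [1, 2, 4] / [3, 5, 6] / [7]
  Insert 6 (step 8): P = [1, 2, 5, 6] / [3, 7, 8] / [4];  Q = [1, 2, 4, 8] / [3, 5, 6] / [7]
Final shape: (4, 3, 1).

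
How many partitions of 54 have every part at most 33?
p(54, parts ≤ 33) = 383441

Use the recurrence p(n, m) = p(n, m−1) + p(n−m, m): either the largest part is < m (count p(n, m−1)) or the largest part is exactly m (remove one copy of m, count p(n−m, m)). With p(0, ·) = 1 this gives p(54, parts ≤ 33) = 383441. (By conjugating Young diagrams, this also counts partitions of 54 into at most 33 parts.)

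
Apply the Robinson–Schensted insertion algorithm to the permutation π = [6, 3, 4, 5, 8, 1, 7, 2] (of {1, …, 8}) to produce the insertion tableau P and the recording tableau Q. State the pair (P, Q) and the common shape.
P = [1, 2, 5, 7] / [3, 4] / [6, 8];  Q = [1, 3, 4, 5] / [2, 7] / [6, 8];  common shape = (4, 2, 2)

Row-insert the values π_1, π_2, … into P one at a time, bumping the leftmost entry strictly greater than the inserted value down to the next row. The recording tableau Q records, in position (i, j), the step at which that cell was added to P.
  Insert 6 (step 1): P = [6];  Q = [1]
  Insert 3 (step 2): P = [3] / [6];  Q = [1] / [2]
  Insert 4 (step 3): P = [3, 4] / [6];  Q = [1, 3] / [2]
  Insert 5 (step 4): P = [3, 4, 5] / [6];  Q = [1, 3, 4] / [2]
  Insert 8 (step 5): P = [3, 4, 5, 8] / [6];  Q = [1, 3, 4, 5] / [2]
  Insert 1 (step 6): P = [1, 4, 5, 8] / [3] / [6];  Q = [1, 3, 4, 5] / [2] / [6]
  Insert 7 (step 7): P = [1, 4, 5, 7] / [3, 8] / [6];  Q = [1, 3, 4, 5] / [2, 7] / [6]
  Insert 2 (step 8): P = [1, 2, 5, 7] / [3, 4] / [6, 8];  Q = [1, 3, 4, 5] / [2, 7] / [6, 8]
Final shape: (4, 2, 2).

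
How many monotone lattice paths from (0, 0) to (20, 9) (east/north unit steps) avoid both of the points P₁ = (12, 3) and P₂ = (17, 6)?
Number of paths = 7139300

Inclusion–exclusion. Total paths: C(29, 20) = 10015005. Through P₁: C(15, 12)·C(14, 8) = 1366365. Through P₂: C(23, 17)·C(6, 3) = 2018940. Since P₁ is strictly southwest of P₂, a monotone path through both must visit P₁ then P₂; paths through both = C(15, 12)·C(8, 5)·C(6, 3) = 509600. Avoid both = 10015005 − 1366365 − 2018940 + 509600 = 7139300.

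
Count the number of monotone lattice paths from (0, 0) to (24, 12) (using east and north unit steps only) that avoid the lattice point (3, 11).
Number of paths = 1251669692

Total paths from (0, 0) to (24, 12): C(36, 24) = 1251677700. Paths through (3, 11): (paths (0, 0) → (3, 11)) × (paths (3, 11) → (24, 12)) = C(14, 3) · C(22, 21) = 364 · 22 = 8008. Avoidance count = 1251677700 − 8008 = 1251669692.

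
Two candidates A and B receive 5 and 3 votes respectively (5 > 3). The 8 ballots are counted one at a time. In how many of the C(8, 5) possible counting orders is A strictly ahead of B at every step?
Strict-lead orderings = 14

Total orderings of the 8 votes with 5 for A: C(8, 5) = 56. By the Bertrand ballot formula (Cycle Lemma / reflection principle), the number of orderings in which A is strictly ahead of B throughout is (p − q)/(p + q) · C(p + q, p) = (5 − 3)/(5 + 3) · 56 = 14.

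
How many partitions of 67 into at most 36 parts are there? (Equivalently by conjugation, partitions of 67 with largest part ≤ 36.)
p(67, parts ≤ 36) = 2651060

Use the recurrence p(n, m) = p(n, m−1) + p(n−m, m): either the largest part is < m (count p(n, m−1)) or the largest part is exactly m (remove one copy of m, count p(n−m, m)). With p(0, ·) = 1 this gives p(67, parts ≤ 36) = 2651060. (By conjugating Young diagrams, this also counts partitions of 67 into at most 36 parts.)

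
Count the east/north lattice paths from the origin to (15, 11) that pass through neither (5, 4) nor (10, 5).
Number of paths = 4237598

Inclusion–exclusion. Total paths: C(26, 15) = 7726160. Through P₁: C(9, 5)·C(17, 10) = 2450448. Through P₂: C(15, 10)·C(11, 5) = 1387386. Since P₁ is strictly southwest of P₂, a monotone path through both must visit P₁ then P₂; paths through both = C(9, 5)·C(6, 5)·C(11, 5) = 349272. Avoid both = 7726160 − 2450448 − 1387386 + 349272 = 4237598.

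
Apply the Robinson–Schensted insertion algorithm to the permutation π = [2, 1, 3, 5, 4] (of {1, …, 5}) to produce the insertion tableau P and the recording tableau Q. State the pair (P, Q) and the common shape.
P = [1, 3, 4] / [2, 5];  Q = [1, 3, 4] / [2, 5];  common shape = (3, 2)

Row-insert the values π_1, π_2, … into P one at a time, bumping the leftmost entry strictly greater than the inserted value down to the next row. The recording tableau Q records, in position (i, j), the step at which that cell was added to P.
  Insert 2 (step 1): P = [2];  Q = [1]
  Insert 1 (step 2): P = [1] / [2];  Q = [1] / [2]
  Insert 3 (step 3): P = [1, 3] / [2];  Q = [1, 3] / [2]
  Insert 5 (step 4): P = [1, 3, 5] / [2];  Q = [1, 3, 4] / [2]
  Insert 4 (step 5): P = [1, 3, 4] / [2, 5];  Q = [1, 3, 4] / [2, 5]
Final shape: (3, 2).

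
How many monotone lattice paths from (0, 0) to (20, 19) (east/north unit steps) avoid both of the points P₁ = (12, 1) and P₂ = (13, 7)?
Number of paths = 65001462383

Inclusion–exclusion. Total paths: C(39, 20) = 68923264410. Through P₁: C(13, 12)·C(26, 8) = 20309575. Through P₂: C(20, 13)·C(19, 7) = 3906077760. Since P₁ is strictly southwest of P₂, a monotone path through both must visit P₁ then P₂; paths through both = C(13, 12)·C(7, 1)·C(19, 7) = 4585308. Avoid both = 68923264410 − 20309575 − 3906077760 + 4585308 = 65001462383.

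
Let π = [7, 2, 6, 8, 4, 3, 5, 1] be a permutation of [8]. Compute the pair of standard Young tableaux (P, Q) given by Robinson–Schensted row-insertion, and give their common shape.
P = [1, 3, 5] / [2, 8] / [4] / [6] / [7];  Q = [1, 3, 4] / [2, 7] / [5] / [6] / [8];  common shape = (3, 2, 1, 1, 1)

Row-insert the values π_1, π_2, … into P one at a time, bumping the leftmost entry strictly greater than the inserted value down to the next row. The recording tableau Q records, in position (i, j), the step at which that cell was added to P.
  Insert 7 (step 1): P = [7];  Q = [1]
  Insert 2 (step 2): P = [2] / [7];  Q = [1] / [2]
  Insert 6 (step 3): P = [2, 6] / [7];  Q = [1, 3] / [2]
  Insert 8 (step 4): P = [2, 6, 8] / [7];  Q = [1, 3, 4] / [2]
  Insert 4 (step 5): P = [2, 4, 8] / [6] / [7];  Q = [1, 3, 4] / [2] / [5]
  Insert 3 (step 6): P = [2, 3, 8] / [4] / [6] / [7];  Q = [1, 3, 4] / [2] / [5] / [6]
  Insert 5 (step 7): P = [2, 3, 5] / [4, 8] / [6] / [7];  Q = [1, 3, 4] / [2, 7] / [5] / [6]
  Insert 1 (step 8): P = [1, 3, 5] / [2, 8] / [4] / [6] / [7];  Q = [1, 3, 4] / [2, 7] / [5] / [6] / [8]
Final shape: (3, 2, 1, 1, 1).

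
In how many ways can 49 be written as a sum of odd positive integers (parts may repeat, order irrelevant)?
p_odd(49) = 3264

Enumerate partitions using only odd parts via the recurrence o(n, m) = o(n, m−2) + o(n−m, m) over odd m, starting from the largest odd part ≤ n. This gives p_odd(49) = 3264. (Euler's theorem: equals the count of distinct-part partitions.)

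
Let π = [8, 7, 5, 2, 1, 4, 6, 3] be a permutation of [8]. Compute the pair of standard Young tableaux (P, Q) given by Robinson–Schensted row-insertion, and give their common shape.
P = [1, 3, 6] / [2, 4] / [5] / [7] / [8];  Q = [1, 6, 7] / [2, 8] / [3] / [4] / [5];  common shape = (3, 2, 1, 1, 1)

Row-insert the values π_1, π_2, … into P one at a time, bumping the leftmost entry strictly greater than the inserted value down to the next row. The recording tableau Q records, in position (i, j), the step at which that cell was added to P.
  Insert 8 (step 1): P = [8];  Q = [1]
  Insert 7 (step 2): P = [7] / [8];  Q = [1] / [2]
  Insert 5 (step 3): P = [5] / [7] / [8];  Q = [1] / [2] / [3]
  Insert 2 (step 4): P = [2] / [5] / [7] / [8];  Q = [1] / [2] / [3] / [4]
  Insert 1 (step 5): P = [1] / [2] / [5] / [7] / [8];  Q = [1] / [2] / [3] / [4] / [5]
  Insert 4 (step 6): P = [1, 4] / [2] / [5] / [7] / [8];  Q = [1, 6] / [2] / [3] / [4] / [5]
  Insert 6 (step 7): P = [1, 4, 6] / [2] / [5] / [7] / [8];  Q = [1, 6, 7] / [2] / [3] / [4] / [5]
  Insert 3 (step 8): P = [1, 3, 6] / [2, 4] / [5] / [7] / [8];  Q = [1, 6, 7] / [2, 8] / [3] / [4] / [5]
Final shape: (3, 2, 1, 1, 1).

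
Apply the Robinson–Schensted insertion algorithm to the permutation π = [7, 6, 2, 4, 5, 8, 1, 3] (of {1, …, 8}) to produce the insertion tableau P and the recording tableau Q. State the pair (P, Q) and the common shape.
P = [1, 3, 5, 8] / [2, 4] / [6] / [7];  Q = [1, 4, 5, 6] / [2, 8] / [3] / [7];  common shape = (4, 2, 1, 1)

Row-insert the values π_1, π_2, … into P one at a time, bumping the leftmost entry strictly greater than the inserted value down to the next row. The recording tableau Q records, in position (i, j), the step at which that cell was added to P.
  Insert 7 (step 1): P = [7];  Q = [1]
  Insert 6 (step 2): P = [6] / [7];  Q = [1] / [2]
  Insert 2 (step 3): P = [2] / [6] / [7];  Q = [1] / [2] / [3]
  Insert 4 (step 4): P = [2, 4] / [6] / [7];  Q = [1, 4] / [2] / [3]
  Insert 5 (step 5): P = [2, 4, 5] / [6] / [7];  Q = [1, 4, 5] / [2] / [3]
  Insert 8 (step 6): P = [2, 4, 5, 8] / [6] / [7];  Q = [1, 4, 5, 6] / [2] / [3]
  Insert 1 (step 7): P = [1, 4, 5, 8] / [2] / [6] / [7];  Q = [1, 4, 5, 6] / [2] / [3] / [7]
  Insert 3 (step 8): P = [1, 3, 5, 8] / [2, 4] / [6] / [7];  Q = [1, 4, 5, 6] / [2, 8] / [3] / [7]
Final shape: (4, 2, 1, 1).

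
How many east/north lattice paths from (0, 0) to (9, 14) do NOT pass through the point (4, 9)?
Number of paths = 637010

Total paths from (0, 0) to (9, 14): C(23, 9) = 817190. Paths through (4, 9): (paths (0, 0) → (4, 9)) × (paths (4, 9) → (9, 14)) = C(13, 4) · C(10, 5) = 715 · 252 = 180180. Avoidance count = 817190 − 180180 = 637010.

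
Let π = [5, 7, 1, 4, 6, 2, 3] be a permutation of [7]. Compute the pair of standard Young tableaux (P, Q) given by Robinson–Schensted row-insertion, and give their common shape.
P = [1, 2, 3] / [4, 6] / [5, 7];  Q = [1, 2, 5] / [3, 4] / [6, 7];  common shape = (3, 2, 2)

Row-insert the values π_1, π_2, … into P one at a time, bumping the leftmost entry strictly greater than the inserted value down to the next row. The recording tableau Q records, in position (i, j), the step at which that cell was added to P.
  Insert 5 (step 1): P = [5];  Q = [1]
  Insert 7 (step 2): P = [5, 7];  Q = [1, 2]
  Insert 1 (step 3): P = [1, 7] / [5];  Q = [1, 2] / [3]
  Insert 4 (step 4): P = [1, 4] / [5, 7];  Q = [1, 2] / [3, 4]
  Insert 6 (step 5): P = [1, 4, 6] / [5, 7];  Q = [1, 2, 5] / [3, 4]
  Insert 2 (step 6): P = [1, 2, 6] / [4, 7] / [5];  Q = [1, 2, 5] / [3, 4] / [6]
  Insert 3 (step 7): P = [1, 2, 3] / [4, 6] / [5, 7];  Q = [1, 2, 5] / [3, 4] / [6, 7]
Final shape: (3, 2, 2).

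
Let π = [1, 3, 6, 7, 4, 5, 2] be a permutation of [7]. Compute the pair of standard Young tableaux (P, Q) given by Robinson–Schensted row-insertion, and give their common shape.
P = [1, 2, 4, 5] / [3, 7] / [6];  Q = [1, 2, 3, 4] / [5, 6] / [7];  common shape = (4, 2, 1)

Row-insert the values π_1, π_2, … into P one at a time, bumping the leftmost entry strictly greater than the inserted value down to the next row. The recording tableau Q records, in position (i, j), the step at which that cell was added to P.
  Insert 1 (step 1): P = [1];  Q = [1]
  Insert 3 (step 2): P = [1, 3];  Q = [1, 2]
  Insert 6 (step 3): P = [1, 3, 6];  Q = [1, 2, 3]
  Insert 7 (step 4): P = [1, 3, 6, 7];  Q = [1, 2, 3, 4]
  Insert 4 (step 5): P = [1, 3, 4, 7] / [6];  Q = [1, 2, 3, 4] / [5]
  Insert 5 (step 6): P = [1, 3, 4, 5] / [6, 7];  Q = [1, 2, 3, 4] / [5, 6]
  Insert 2 (step 7): P = [1, 2, 4, 5] / [3, 7] / [6];  Q = [1, 2, 3, 4] / [5, 6] / [7]
Final shape: (4, 2, 1).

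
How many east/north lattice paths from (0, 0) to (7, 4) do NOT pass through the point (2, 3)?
Number of paths = 270

Total paths from (0, 0) to (7, 4): C(11, 7) = 330. Paths through (2, 3): (paths (0, 0) → (2, 3)) × (paths (2, 3) → (7, 4)) = C(5, 2) · C(6, 5) = 10 · 6 = 60. Avoidance count = 330 − 60 = 270.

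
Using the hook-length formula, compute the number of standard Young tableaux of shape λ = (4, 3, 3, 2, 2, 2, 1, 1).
# SYT of shape (4, 3, 3, 2, 2, 2, 1, 1) = 2923830

Hook-length formula: f^λ = n! / Π hook(c), product over all cells c of the Young diagram. For λ = (4, 3, 3, 2, 2, 2, 1, 1), n = 18 boxes. Hook lengths by row (left-to-right, top-to-bottom): [11, 8, 4, 1]; [9, 6, 2]; [8, 5, 1]; [6, 3]; [5, 2]; [4, 1]; [2]; [1]. Product of hooks = 2189721600. So f^λ = 18! / 2189721600 = 6402373705728000 / 2189721600 = 2923830.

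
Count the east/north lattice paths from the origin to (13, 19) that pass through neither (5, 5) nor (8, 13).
Number of paths = 191989140

Inclusion–exclusion. Total paths: C(32, 13) = 347373600. Through P₁: C(10, 5)·C(22, 8) = 80582040. Through P₂: C(21, 8)·C(11, 5) = 94012380. Since P₁ is strictly southwest of P₂, a monotone path through both must visit P₁ then P₂; paths through both = C(10, 5)·C(11, 3)·C(11, 5) = 19209960. Avoid both = 347373600 − 80582040 − 94012380 + 19209960 = 191989140.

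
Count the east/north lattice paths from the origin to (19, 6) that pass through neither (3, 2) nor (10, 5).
Number of paths = 110620

Inclusion–exclusion. Total paths: C(25, 19) = 177100. Through P₁: C(5, 3)·C(20, 16) = 48450. Through P₂: C(15, 10)·C(10, 9) = 30030. Since P₁ is strictly southwest of P₂, a monotone path through both must visit P₁ then P₂; paths through both = C(5, 3)·C(10, 7)·C(10, 9) = 12000. Avoid both = 177100 − 48450 − 30030 + 12000 = 110620.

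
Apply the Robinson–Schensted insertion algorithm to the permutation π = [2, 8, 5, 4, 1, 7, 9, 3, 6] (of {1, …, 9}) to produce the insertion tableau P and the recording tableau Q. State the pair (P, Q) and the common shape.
P = [1, 3, 6, 9] / [2, 4, 7] / [5] / [8];  Q = [1, 2, 6, 7] / [3, 8, 9] / [4] / [5];  common shape = (4, 3, 1, 1)

Row-insert the values π_1, π_2, … into P one at a time, bumping the leftmost entry strictly greater than the inserted value down to the next row. The recording tableau Q records, in position (i, j), the step at which that cell was added to P.
  Insert 2 (step 1): P = [2];  Q = [1]
  Insert 8 (step 2): P = [2, 8];  Q = [1, 2]
  Insert 5 (step 3): P = [2, 5] / [8];  Q = [1, 2] / [3]
  Insert 4 (step 4): P = [2, 4] / [5] / [8];  Q = [1, 2] / [3] / [4]
  Insert 1 (step 5): P = [1, 4] / [2] / [5] / [8];  Q = [1, 2] / [3] / [4] / [5]
  Insert 7 (step 6): P = [1, 4, 7] / [2] / [5] / [8];  Q = [1, 2, 6] / [3] / [4] / [5]
  Insert 9 (step 7): P = [1, 4, 7, 9] / [2] / [5] / [8];  Q = [1, 2, 6, 7] / [3] / [4] / [5]
  Insert 3 (step 8): P = [1, 3, 7, 9] / [2, 4] / [5] / [8];  Q = [1, 2, 6, 7] / [3, 8] / [4] / [5]
  Insert 6 (step 9): P = [1, 3, 6, 9] / [2, 4, 7] / [5] / [8];  Q = [1, 2, 6, 7] / [3, 8, 9] / [4] / [5]
Final shape: (4, 3, 1, 1).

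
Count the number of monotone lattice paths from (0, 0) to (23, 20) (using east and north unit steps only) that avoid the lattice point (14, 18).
Number of paths = 934637960220

Total paths from (0, 0) to (23, 20): C(43, 23) = 960566918220. Paths through (14, 18): (paths (0, 0) → (14, 18)) × (paths (14, 18) → (23, 20)) = C(32, 14) · C(11, 9) = 471435600 · 55 = 25928958000. Avoidance count = 960566918220 − 25928958000 = 934637960220.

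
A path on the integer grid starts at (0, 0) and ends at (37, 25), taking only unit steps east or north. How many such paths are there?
Number of paths = 147405545359541742

A monotone lattice path from (0, 0) to (37, 25) consists of 37 east steps and 25 north steps in some order, so it is determined by which 37 of the 62 steps are east. The count is C(62, 37) = 147405545359541742.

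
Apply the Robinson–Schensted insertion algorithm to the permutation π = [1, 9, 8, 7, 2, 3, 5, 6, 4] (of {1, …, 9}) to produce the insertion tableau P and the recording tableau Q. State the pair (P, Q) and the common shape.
P = [1, 2, 3, 4, 6] / [5] / [7] / [8] / [9];  Q = [1, 2, 6, 7, 8] / [3] / [4] / [5] / [9];  common shape = (5, 1, 1, 1, 1)

Row-insert the values π_1, π_2, … into P one at a time, bumping the leftmost entry strictly greater than the inserted value down to the next row. The recording tableau Q records, in position (i, j), the step at which that cell was added to P.
  Insert 1 (step 1): P = [1];  Q = [1]
  Insert 9 (step 2): P = [1, 9];  Q = [1, 2]
  Insert 8 (step 3): P = [1, 8] / [9];  Q = [1, 2] / [3]
  Insert 7 (step 4): P = [1, 7] / [8] / [9];  Q = [1, 2] / [3] / [4]
  Insert 2 (step 5): P = [1, 2] / [7] / [8] / [9];  Q = [1, 2] / [3] / [4] / [5]
  Insert 3 (step 6): P = [1, 2, 3] / [7] / [8] / [9];  Q = [1, 2, 6] / [3] / [4] / [5]
  Insert 5 (step 7): P = [1, 2, 3, 5] / [7] / [8] / [9];  Q = [1, 2, 6, 7] / [3] / [4] / [5]
  Insert 6 (step 8): P = [1, 2, 3, 5, 6] / [7] / [8] / [9];  Q = [1, 2, 6, 7, 8] / [3] / [4] / [5]
  Insert 4 (step 9): P = [1, 2, 3, 4, 6] / [5] / [7] / [8] / [9];  Q = [1, 2, 6, 7, 8] / [3] / [4] / [5] / [9]
Final shape: (5, 1, 1, 1, 1).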